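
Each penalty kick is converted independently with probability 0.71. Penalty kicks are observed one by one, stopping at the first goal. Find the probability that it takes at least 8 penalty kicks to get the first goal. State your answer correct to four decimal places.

0.0002

Y = number of penalty kicks to the first success; geometric, p = 0.71.
P(Y > 7) = P(first 7 all fail) = (1−p)^7 = 0.000172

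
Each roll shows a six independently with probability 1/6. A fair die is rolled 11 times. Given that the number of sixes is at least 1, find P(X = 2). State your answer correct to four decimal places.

0.3421

X ~ Binomial(11, 0.166667). Want P(X=2 | X≥1) = P(X=2) / P(X≥1).
P(X=2) = C(11,2)·0.166667^2·0.833333^9 = 0.296094
P(X≥1) = 1 − 0.134588 = 0.865412
Ratio = 0.296094 / 0.865412 = 0.342142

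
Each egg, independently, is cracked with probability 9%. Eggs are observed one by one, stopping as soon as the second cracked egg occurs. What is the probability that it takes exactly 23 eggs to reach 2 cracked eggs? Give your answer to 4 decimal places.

Y = trial on which the second success occurs; negative binomial, r=2, p=0.09.
P(Y=23) = C(22,1) · p^2 · (1−p)^21
= 22 · 0.0081 · 0.138 = 0.024591

0.0246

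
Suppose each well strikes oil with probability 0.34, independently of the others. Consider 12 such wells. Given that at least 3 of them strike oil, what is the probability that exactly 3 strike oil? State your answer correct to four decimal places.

X ~ Binomial(12, 0.34). Want P(X=3 | X≥3) = P(X=3) / P(X≥3).
P(X=3) = C(12,3)·0.34^3·0.66^9 = 0.205473
P(X≥3) = 1 − 0.006832 − 0.042232 − 0.119658 = 0.831278
Ratio = 0.205473 / 0.831278 = 0.247177

0.2472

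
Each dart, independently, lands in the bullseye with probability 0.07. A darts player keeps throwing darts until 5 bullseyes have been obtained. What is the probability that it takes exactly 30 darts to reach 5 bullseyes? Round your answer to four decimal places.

Y = trial on which the fifth success occurs; negative binomial, r=5, p=0.07.
P(Y=30) = C(29,4) · p^5 · (1−p)^25
= 23751 · 1.6807e-06 · 0.16296 = 0.006505

0.0065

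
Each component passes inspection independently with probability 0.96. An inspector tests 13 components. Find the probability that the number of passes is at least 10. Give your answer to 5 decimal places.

X ~ Binomial(13, 0.96); P(X ≥ 10) = Σ C(13,k) p^k (1−p)^(13−k) over k:
  k=10: C(13,10)·0.96^10·0.04^3 = 0.0121691
  k=11: C(13,11)·0.96^11·0.04^2 = 0.0796523
  k=12: C(13,12)·0.96^12·0.04^1 = 0.3186091
  k=13: C(13,13)·0.96^13·0.04^0 = 0.5882014
Total = 0.9986318

0.99863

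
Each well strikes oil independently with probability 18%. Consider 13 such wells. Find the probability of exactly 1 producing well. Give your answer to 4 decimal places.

X ~ Binomial(n=13, p=0.18).
P(X=1) = C(13,1) · p^1 · (1−p)^12
= 13 · 0.18 · 0.09242 = 0.216263

0.2163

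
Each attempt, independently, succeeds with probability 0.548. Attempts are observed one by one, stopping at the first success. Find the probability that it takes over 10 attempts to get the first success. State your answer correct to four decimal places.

0.0004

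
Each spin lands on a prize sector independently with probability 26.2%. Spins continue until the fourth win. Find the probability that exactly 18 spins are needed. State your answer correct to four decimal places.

0.0456

Y = trial on which the fourth success occurs; negative binomial, r=4, p=0.262.
P(Y=18) = C(17,3) · p^4 · (1−p)^14
= 680 · 0.004712 · 0.014216 = 0.045552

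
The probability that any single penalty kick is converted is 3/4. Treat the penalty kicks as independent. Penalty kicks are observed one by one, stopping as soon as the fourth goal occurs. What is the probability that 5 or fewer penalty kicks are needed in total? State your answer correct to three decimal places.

0.633

Finishing within 5 penalty kicks ⇔ at least 4 successes in the first 5. With X ~ Binomial(5, 0.75), P(Y ≤ 5) = 1 − P(X ≤ 3).
  k=0: C(5,0)·0.75^0·0.25^5 = 0.00098
  k=1: C(5,1)·0.75^1·0.25^4 = 0.01465
  k=2: C(5,2)·0.75^2·0.25^3 = 0.08789
  k=3: C(5,3)·0.75^3·0.25^2 = 0.26367
1 − 0.36719 = 0.63281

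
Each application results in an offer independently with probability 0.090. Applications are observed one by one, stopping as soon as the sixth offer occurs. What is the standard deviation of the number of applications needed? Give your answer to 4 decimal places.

Y = total applications until the sixth success; negative binomial with r=6, p=0.09.
SD(Y) = √[r(1−p)/p²] = √(674.074074) = 25.962937

25.9629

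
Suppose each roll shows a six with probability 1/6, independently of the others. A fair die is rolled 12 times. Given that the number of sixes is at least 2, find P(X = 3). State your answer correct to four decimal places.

X ~ Binomial(12, 0.166667). Want P(X=3 | X≥2) = P(X=3) / P(X≥2).
P(X=3) = C(12,3)·0.166667^3·0.833333^9 = 0.197396
P(X≥2) = 1 − 0.112157 − 0.269176 = 0.618667
Ratio = 0.197396 / 0.618667 = 0.319066

0.3191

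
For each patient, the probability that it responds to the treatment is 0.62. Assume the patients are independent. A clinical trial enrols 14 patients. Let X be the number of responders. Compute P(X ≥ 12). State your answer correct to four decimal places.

0.0543

X ~ Binomial(14, 0.62); P(X ≥ 12) = Σ C(14,k) p^k (1−p)^(14−k) over k:
  k=12: C(14,12)·0.62^12·0.38^2 = 0.042394
  k=13: C(14,13)·0.62^13·0.38^1 = 0.010642
  k=14: C(14,14)·0.62^14·0.38^0 = 0.001240
Total = 0.054276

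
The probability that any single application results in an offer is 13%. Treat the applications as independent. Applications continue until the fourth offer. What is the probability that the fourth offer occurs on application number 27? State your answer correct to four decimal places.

0.0302

Y = trial on which the fourth success occurs; negative binomial, r=4, p=0.13.
P(Y=27) = C(26,3) · p^4 · (1−p)^23
= 2600 · 0.00028561 · 0.040639 = 0.030178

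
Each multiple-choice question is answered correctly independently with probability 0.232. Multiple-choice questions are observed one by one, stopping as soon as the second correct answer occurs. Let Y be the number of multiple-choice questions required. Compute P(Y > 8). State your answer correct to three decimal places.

0.414

Needing more than 8 multiple-choice questions ⇔ fewer than 2 successes in the first 8. With X ~ Binomial(8, 0.232), P(Y > 8) = P(X ≤ 1).
  k=0: C(8,0)·0.232^0·0.768^8 = 0.12103
  k=1: C(8,1)·0.232^1·0.768^7 = 0.29249
P(X ≤ 1) = 0.41352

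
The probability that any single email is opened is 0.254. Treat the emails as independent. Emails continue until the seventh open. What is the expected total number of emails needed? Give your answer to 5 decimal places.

27.55906

Y = total emails until the seventh success; negative binomial with r=7, p=0.254.
E[Y] = r / p = 7 / 0.254 = 27.5590551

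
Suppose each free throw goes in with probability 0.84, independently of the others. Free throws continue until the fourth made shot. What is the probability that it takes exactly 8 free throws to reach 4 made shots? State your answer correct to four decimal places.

Y = trial on which the fourth success occurs; negative binomial, r=4, p=0.84.
P(Y=8) = C(7,3) · p^4 · (1−p)^4
= 35 · 0.49787 · 0.00065536 = 0.011420

0.0114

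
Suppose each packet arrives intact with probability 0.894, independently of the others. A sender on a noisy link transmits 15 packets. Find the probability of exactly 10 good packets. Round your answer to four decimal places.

0.0131

X ~ Binomial(n=15, p=0.894).
P(X=10) = C(15,10) · p^10 · (1−p)^5
= 3003 · 0.32612 · 1.3382e-05 = 0.013106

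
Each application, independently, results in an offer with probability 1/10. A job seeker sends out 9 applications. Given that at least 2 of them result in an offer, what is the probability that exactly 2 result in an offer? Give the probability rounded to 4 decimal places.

X ~ Binomial(9, 0.10). Want P(X=2 | X≥2) = P(X=2) / P(X≥2).
P(X=2) = C(9,2)·0.10^2·0.90^7 = 0.172187
P(X≥2) = 1 − 0.387420 − 0.387420 = 0.225159
Ratio = 0.172187 / 0.225159 = 0.764735

0.7647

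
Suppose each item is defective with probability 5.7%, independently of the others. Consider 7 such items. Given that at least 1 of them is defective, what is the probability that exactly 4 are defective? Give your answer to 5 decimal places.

0.00092

X ~ Binomial(7, 0.057). Want P(X=4 | X≥1) = P(X=4) / P(X≥1).
P(X=4) = C(7,4)·0.057^4·0.943^3 = 0.0003098
P(X≥1) = 1 − 0.6631043 = 0.3368957
Ratio = 0.0003098 / 0.3368957 = 0.0009196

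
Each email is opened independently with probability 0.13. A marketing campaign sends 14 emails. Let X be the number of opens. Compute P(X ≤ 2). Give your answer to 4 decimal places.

0.7292

X ~ Binomial(14, 0.13); P(X ≤ 2) = Σ C(14,k) p^k (1−p)^(14−k) over k:
  k=0: C(14,0)·0.13^0·0.87^14 = 0.142321
  k=1: C(14,1)·0.13^1·0.87^13 = 0.297729
  k=2: C(14,2)·0.13^2·0.87^12 = 0.289174
Total = 0.729224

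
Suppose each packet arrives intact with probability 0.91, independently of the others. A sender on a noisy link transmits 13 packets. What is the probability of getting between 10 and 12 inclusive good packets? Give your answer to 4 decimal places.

0.6824

X ~ Binomial(13, 0.91); P(10 ≤ X ≤ 12) = Σ C(13,k) p^k (1−p)^(13−k) over k:
  k=10: C(13,10)·0.91^10·0.09^3 = 0.081191
  k=11: C(13,11)·0.91^11·0.09^2 = 0.223890
  k=12: C(13,12)·0.91^12·0.09^1 = 0.377296
Total = 0.682377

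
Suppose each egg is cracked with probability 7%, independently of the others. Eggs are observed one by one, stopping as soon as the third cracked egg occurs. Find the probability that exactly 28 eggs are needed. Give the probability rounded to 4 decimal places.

Y = trial on which the third success occurs; negative binomial, r=3, p=0.07.
P(Y=28) = C(27,2) · p^3 · (1−p)^25
= 351 · 0.000343 · 0.16296 = 0.019619

0.0196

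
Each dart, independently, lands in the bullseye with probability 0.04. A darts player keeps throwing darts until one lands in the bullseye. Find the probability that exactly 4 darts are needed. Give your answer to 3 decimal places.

Geometric (trials to first success), p = 0.04.
P(Y = 4) = (1−p)^3 · p = 0.88474 · 0.04 = 0.03539

0.035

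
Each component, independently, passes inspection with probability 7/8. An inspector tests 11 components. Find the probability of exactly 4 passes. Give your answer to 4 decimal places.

X ~ Binomial(n=11, p=0.875).
P(X=4) = C(11,4) · p^4 · (1−p)^7
= 330 · 0.58618 · 4.7684e-07 = 0.000092

0.0001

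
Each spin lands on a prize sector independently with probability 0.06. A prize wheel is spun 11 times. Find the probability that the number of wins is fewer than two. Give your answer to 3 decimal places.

X ~ Binomial(11, 0.06); P(X ≤ 1) = Σ C(11,k) p^k (1−p)^(11−k) over k:
  k=0: C(11,0)·0.06^0·0.94^11 = 0.50630
  k=1: C(11,1)·0.06^1·0.94^10 = 0.35549
Total = 0.86178

0.862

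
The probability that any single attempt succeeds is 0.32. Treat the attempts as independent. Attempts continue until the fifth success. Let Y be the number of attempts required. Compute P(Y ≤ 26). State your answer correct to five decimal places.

0.95187

Finishing within 26 attempts ⇔ at least 5 successes in the first 26. With X ~ Binomial(26, 0.32), P(Y ≤ 26) = 1 − P(X ≤ 4).
  k=0: C(26,0)·0.32^0·0.68^26 = 0.0000442
  k=1: C(26,1)·0.32^1·0.68^25 = 0.0005406
  k=2: C(26,2)·0.32^2·0.68^24 = 0.0031798
  k=3: C(26,3)·0.32^3·0.68^23 = 0.0119709
  k=4: C(26,4)·0.32^4·0.68^22 = 0.0323920
1 − 0.0481274 = 0.9518726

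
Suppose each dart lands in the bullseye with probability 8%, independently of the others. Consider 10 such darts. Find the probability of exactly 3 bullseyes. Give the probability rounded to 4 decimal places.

X ~ Binomial(n=10, p=0.08).
P(X=3) = C(10,3) · p^3 · (1−p)^7
= 120 · 0.000512 · 0.55785 = 0.034274

0.0343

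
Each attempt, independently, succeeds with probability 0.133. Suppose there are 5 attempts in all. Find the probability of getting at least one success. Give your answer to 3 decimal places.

0.510

P(at least one) = 1 − P(none) = 1 − (1 − 0.133)^5
= 1 − 0.48989 = 0.51011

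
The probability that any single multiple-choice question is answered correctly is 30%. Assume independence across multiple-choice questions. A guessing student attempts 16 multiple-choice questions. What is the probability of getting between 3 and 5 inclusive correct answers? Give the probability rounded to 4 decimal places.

0.5604

X ~ Binomial(16, 0.30); P(3 ≤ X ≤ 5) = Σ C(16,k) p^k (1−p)^(16−k) over k:
  k=3: C(16,3)·0.30^3·0.70^13 = 0.146496
  k=4: C(16,4)·0.30^4·0.70^12 = 0.204048
  k=5: C(16,5)·0.30^5·0.70^11 = 0.209878
Total = 0.560423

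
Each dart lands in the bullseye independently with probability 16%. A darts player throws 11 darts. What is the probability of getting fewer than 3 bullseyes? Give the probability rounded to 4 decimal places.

0.7479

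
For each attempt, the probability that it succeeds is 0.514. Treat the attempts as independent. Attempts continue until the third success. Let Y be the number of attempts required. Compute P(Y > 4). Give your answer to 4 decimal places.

Needing more than 4 attempts ⇔ fewer than 3 successes in the first 4. With X ~ Binomial(4, 0.514), P(Y > 4) = P(X ≤ 2).
  k=0: C(4,0)·0.514^0·0.486^4 = 0.055789
  k=1: C(4,1)·0.514^1·0.486^3 = 0.236011
  k=2: C(4,2)·0.514^2·0.486^2 = 0.374412
P(X ≤ 2) = 0.666212

0.6662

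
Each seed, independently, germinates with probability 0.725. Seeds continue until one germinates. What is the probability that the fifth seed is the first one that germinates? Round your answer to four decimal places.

0.0041

Geometric (trials to first success), p = 0.725.
P(Y = 5) = (1−p)^4 · p = 0.0057191 · 0.725 = 0.004146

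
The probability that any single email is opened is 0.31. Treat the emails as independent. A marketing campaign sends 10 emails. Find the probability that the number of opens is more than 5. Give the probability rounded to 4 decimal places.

0.0551

X ~ Binomial(10, 0.31); P(X ≥ 6) = Σ C(10,k) p^k (1−p)^(10−k) over k:
  k=6: C(10,6)·0.31^6·0.69^4 = 0.042246
  k=7: C(10,7)·0.31^7·0.69^3 = 0.010846
  k=8: C(10,8)·0.31^8·0.69^2 = 0.001827
  k=9: C(10,9)·0.31^9·0.69^1 = 0.000182
  k=10: C(10,10)·0.31^10·0.69^0 = 0.000008
Total = 0.055110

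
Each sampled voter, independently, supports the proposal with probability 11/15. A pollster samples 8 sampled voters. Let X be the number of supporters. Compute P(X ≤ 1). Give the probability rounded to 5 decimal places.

X ~ Binomial(8, 0.733333); P(X ≤ 1) = Σ C(8,k) p^k (1−p)^(8−k) over k:
  k=0: C(8,0)·0.733333^0·0.266667^8 = 0.0000256
  k=1: C(8,1)·0.733333^1·0.266667^7 = 0.0005626
Total = 0.0005881

0.00059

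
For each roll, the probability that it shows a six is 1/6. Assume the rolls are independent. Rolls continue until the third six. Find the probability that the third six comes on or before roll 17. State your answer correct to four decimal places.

Finishing within 17 rolls ⇔ at least 3 successes in the first 17. With X ~ Binomial(17, 0.166667), P(Y ≤ 17) = 1 − P(X ≤ 2).
  k=0: C(17,0)·0.166667^0·0.833333^17 = 0.045073
  k=1: C(17,1)·0.166667^1·0.833333^16 = 0.153249
  k=2: C(17,2)·0.166667^2·0.833333^15 = 0.245198
1 − 0.443521 = 0.556479

0.5565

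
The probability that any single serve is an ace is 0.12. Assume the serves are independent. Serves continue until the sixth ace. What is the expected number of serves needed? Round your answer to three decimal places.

Y = total serves until the sixth success; negative binomial with r=6, p=0.12.
E[Y] = r / p = 6 / 0.12 = 50.00000

50.000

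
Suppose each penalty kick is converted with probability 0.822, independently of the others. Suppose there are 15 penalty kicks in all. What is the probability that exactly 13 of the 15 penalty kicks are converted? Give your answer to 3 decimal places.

X ~ Binomial(n=15, p=0.822).
P(X=13) = C(15,13) · p^13 · (1−p)^2
= 105 · 0.078223 · 0.031684 = 0.26023

0.260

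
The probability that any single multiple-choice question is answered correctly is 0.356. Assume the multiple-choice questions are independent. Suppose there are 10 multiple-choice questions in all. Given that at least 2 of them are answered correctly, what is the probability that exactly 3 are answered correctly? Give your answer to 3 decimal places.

0.270

X ~ Binomial(10, 0.356). Want P(X=3 | X≥2) = P(X=3) / P(X≥2).
P(X=3) = C(10,3)·0.356^3·0.644^7 = 0.24873
P(X≥2) = 1 − 0.01227 − 0.06783 = 0.91990
Ratio = 0.24873 / 0.91990 = 0.27039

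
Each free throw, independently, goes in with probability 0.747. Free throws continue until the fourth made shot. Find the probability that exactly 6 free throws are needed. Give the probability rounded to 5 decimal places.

0.19931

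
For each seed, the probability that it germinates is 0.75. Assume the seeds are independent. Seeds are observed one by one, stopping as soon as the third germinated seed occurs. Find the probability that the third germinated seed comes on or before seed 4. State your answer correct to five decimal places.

Finishing within 4 seeds ⇔ at least 3 successes in the first 4. With X ~ Binomial(4, 0.75), P(Y ≤ 4) = 1 − P(X ≤ 2).
  k=0: C(4,0)·0.75^0·0.25^4 = 0.0039062
  k=1: C(4,1)·0.75^1·0.25^3 = 0.0468750
  k=2: C(4,2)·0.75^2·0.25^2 = 0.2109375
1 − 0.2617188 = 0.7382812

0.73828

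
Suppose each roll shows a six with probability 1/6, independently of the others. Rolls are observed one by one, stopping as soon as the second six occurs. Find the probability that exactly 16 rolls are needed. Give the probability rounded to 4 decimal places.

0.0325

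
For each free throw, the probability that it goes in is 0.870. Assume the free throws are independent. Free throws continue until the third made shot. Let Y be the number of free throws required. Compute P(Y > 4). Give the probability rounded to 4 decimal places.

0.0847

Needing more than 4 free throws ⇔ fewer than 3 successes in the first 4. With X ~ Binomial(4, 0.87), P(Y > 4) = P(X ≤ 2).
  k=0: C(4,0)·0.87^0·0.13^4 = 0.000286
  k=1: C(4,1)·0.87^1·0.13^3 = 0.007646
  k=2: C(4,2)·0.87^2·0.13^2 = 0.076750
P(X ≤ 2) = 0.084681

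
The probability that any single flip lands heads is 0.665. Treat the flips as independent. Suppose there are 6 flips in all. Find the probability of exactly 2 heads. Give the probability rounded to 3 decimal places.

0.084

X ~ Binomial(n=6, p=0.665).
P(X=2) = C(6,2) · p^2 · (1−p)^4
= 15 · 0.44222 · 0.012594 = 0.08354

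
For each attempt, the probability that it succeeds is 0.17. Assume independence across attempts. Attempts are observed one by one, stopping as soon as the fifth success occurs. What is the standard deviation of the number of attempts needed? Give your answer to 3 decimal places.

Y = total attempts until the fifth success; negative binomial with r=5, p=0.17.
SD(Y) = √[r(1−p)/p²] = √(143.59862) = 11.98326

11.983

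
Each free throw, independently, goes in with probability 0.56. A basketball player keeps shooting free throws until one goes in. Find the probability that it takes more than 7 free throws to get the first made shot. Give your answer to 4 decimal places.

Y = number of free throws to the first success; geometric, p = 0.56.
P(Y > 7) = P(first 7 all fail) = (1−p)^7 = 0.003193

0.0032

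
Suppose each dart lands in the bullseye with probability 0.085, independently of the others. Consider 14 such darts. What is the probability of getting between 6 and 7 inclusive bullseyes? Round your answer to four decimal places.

X ~ Binomial(14, 0.085); P(6 ≤ X ≤ 7) = Σ C(14,k) p^k (1−p)^(14−k) over k:
  k=6: C(14,6)·0.085^6·0.915^8 = 0.000556
  k=7: C(14,7)·0.085^7·0.915^7 = 0.000059
Total = 0.000616

0.0006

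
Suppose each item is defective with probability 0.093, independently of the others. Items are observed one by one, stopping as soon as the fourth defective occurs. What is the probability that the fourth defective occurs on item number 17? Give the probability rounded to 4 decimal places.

Y = trial on which the fourth success occurs; negative binomial, r=4, p=0.093.
P(Y=17) = C(16,3) · p^4 · (1−p)^13
= 560 · 7.4805e-05 · 0.28112 = 0.011776

0.0118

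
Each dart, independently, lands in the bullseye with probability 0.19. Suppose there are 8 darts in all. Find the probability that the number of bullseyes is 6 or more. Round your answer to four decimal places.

0.0009

X ~ Binomial(8, 0.19); P(X ≥ 6) = Σ C(8,k) p^k (1−p)^(8−k) over k:
  k=6: C(8,6)·0.19^6·0.81^2 = 0.000864
  k=7: C(8,7)·0.19^7·0.81^1 = 0.000058
  k=8: C(8,8)·0.19^8·0.81^0 = 0.000002
Total = 0.000924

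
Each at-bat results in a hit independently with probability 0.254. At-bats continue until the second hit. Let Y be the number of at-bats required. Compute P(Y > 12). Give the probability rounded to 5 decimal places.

0.15109

Needing more than 12 at-bats ⇔ fewer than 2 successes in the first 12. With X ~ Binomial(12, 0.254), P(Y > 12) = P(X ≤ 1).
  k=0: C(12,0)·0.254^0·0.746^12 = 0.0297075
  k=1: C(12,1)·0.254^1·0.746^11 = 0.1213786
P(X ≤ 1) = 0.1510861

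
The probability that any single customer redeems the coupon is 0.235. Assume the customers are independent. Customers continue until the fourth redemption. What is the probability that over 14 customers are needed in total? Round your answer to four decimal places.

Needing more than 14 customers ⇔ fewer than 4 successes in the first 14. With X ~ Binomial(14, 0.235), P(Y > 14) = P(X ≤ 3).
  k=0: C(14,0)·0.235^0·0.765^14 = 0.023510
  k=1: C(14,1)·0.235^1·0.765^13 = 0.101110
  k=2: C(14,2)·0.235^2·0.765^12 = 0.201890
  k=3: C(14,3)·0.235^3·0.765^11 = 0.248074
P(X ≤ 3) = 0.574584

0.5746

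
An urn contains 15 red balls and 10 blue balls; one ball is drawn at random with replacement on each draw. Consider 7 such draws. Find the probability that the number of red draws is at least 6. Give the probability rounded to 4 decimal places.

0.1586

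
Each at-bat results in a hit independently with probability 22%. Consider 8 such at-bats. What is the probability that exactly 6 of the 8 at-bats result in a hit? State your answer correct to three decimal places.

0.002

X ~ Binomial(n=8, p=0.22).
P(X=6) = C(8,6) · p^6 · (1−p)^2
= 28 · 0.00011338 · 0.6084 = 0.00193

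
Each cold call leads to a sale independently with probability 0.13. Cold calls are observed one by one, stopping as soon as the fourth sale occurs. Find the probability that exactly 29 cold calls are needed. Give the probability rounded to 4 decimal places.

Y = trial on which the fourth success occurs; negative binomial, r=4, p=0.13.
P(Y=29) = C(28,3) · p^4 · (1−p)^25
= 3276 · 0.00028561 · 0.03076 = 0.028781

0.0288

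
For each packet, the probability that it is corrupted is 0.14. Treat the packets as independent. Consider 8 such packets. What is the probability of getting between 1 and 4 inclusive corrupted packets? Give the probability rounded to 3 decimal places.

0.699

X ~ Binomial(8, 0.14); P(1 ≤ X ≤ 4) = Σ C(8,k) p^k (1−p)^(8−k) over k:
  k=1: C(8,1)·0.14^1·0.86^7 = 0.38968
  k=2: C(8,2)·0.14^2·0.86^6 = 0.22203
  k=3: C(8,3)·0.14^3·0.86^5 = 0.07229
  k=4: C(8,4)·0.14^4·0.86^4 = 0.01471
Total = 0.69870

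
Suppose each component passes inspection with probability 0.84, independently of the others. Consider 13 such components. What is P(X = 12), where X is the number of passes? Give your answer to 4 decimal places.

0.2567

X ~ Binomial(n=13, p=0.84).
P(X=12) = C(13,12) · p^12 · (1−p)^1
= 13 · 0.12341 · 0.16 = 0.256693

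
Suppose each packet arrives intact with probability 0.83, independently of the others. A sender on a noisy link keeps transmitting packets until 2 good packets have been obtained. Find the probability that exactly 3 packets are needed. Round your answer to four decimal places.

Y = trial on which the second success occurs; negative binomial, r=2, p=0.83.
P(Y=3) = C(2,1) · p^2 · (1−p)^1
= 2 · 0.6889 · 0.17 = 0.234226

0.2342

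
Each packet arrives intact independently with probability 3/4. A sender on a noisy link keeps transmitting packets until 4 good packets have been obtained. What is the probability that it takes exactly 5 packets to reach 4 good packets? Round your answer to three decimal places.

Y = trial on which the fourth success occurs; negative binomial, r=4, p=0.75.
P(Y=5) = C(4,3) · p^4 · (1−p)^1
= 4 · 0.31641 · 0.25 = 0.31641

0.316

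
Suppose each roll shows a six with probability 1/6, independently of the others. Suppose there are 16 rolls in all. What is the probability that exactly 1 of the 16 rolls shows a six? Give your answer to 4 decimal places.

0.1731

X ~ Binomial(n=16, p=0.166667).
P(X=1) = C(16,1) · p^1 · (1−p)^15
= 16 · 0.16667 · 0.064905 = 0.173081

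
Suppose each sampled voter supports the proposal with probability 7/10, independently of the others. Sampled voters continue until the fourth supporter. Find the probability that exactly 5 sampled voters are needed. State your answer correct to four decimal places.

0.2881

Y = trial on which the fourth success occurs; negative binomial, r=4, p=0.70.
P(Y=5) = C(4,3) · p^4 · (1−p)^1
= 4 · 0.2401 · 0.3 = 0.288120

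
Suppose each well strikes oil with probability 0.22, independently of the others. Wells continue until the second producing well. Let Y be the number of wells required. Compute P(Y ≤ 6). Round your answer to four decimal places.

0.3937

Finishing within 6 wells ⇔ at least 2 successes in the first 6. With X ~ Binomial(6, 0.22), P(Y ≤ 6) = 1 − P(X ≤ 1).
  k=0: C(6,0)·0.22^0·0.78^6 = 0.225200
  k=1: C(6,1)·0.22^1·0.78^5 = 0.381107
1 − 0.606307 = 0.393693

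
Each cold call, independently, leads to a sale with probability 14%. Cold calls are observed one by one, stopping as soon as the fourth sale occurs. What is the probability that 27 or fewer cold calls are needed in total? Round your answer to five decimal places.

Finishing within 27 cold calls ⇔ at least 4 successes in the first 27. With X ~ Binomial(27, 0.14), P(Y ≤ 27) = 1 − P(X ≤ 3).
  k=0: C(27,0)·0.14^0·0.86^27 = 0.0170396
  k=1: C(27,1)·0.14^1·0.86^26 = 0.0748948
  k=2: C(27,2)·0.14^2·0.86^25 = 0.1584982
  k=3: C(27,3)·0.14^3·0.86^24 = 0.2150170
1 − 0.4654496 = 0.5345504

0.53455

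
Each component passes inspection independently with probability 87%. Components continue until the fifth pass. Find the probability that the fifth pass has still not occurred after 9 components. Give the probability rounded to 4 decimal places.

0.0030

Needing more than 9 components ⇔ fewer than 5 successes in the first 9. With X ~ Binomial(9, 0.87), P(Y > 9) = P(X ≤ 4).
  k=0: C(9,0)·0.87^0·0.13^9 = 0.000000
  k=1: C(9,1)·0.87^1·0.13^8 = 0.000001
  k=2: C(9,2)·0.87^2·0.13^7 = 0.000017
  k=3: C(9,3)·0.87^3·0.13^6 = 0.000267
  k=4: C(9,4)·0.87^4·0.13^5 = 0.002680
P(X ≤ 4) = 0.002965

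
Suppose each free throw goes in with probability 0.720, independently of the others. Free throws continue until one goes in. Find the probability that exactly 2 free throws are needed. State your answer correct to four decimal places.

Geometric (trials to first success), p = 0.72.
P(Y = 2) = (1−p)^1 · p = 0.28 · 0.72 = 0.201600

0.2016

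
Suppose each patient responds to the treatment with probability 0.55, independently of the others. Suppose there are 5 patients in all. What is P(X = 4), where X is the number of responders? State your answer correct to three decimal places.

X ~ Binomial(n=5, p=0.55).
P(X=4) = C(5,4) · p^4 · (1−p)^1
= 5 · 0.091506 · 0.45 = 0.20589

0.206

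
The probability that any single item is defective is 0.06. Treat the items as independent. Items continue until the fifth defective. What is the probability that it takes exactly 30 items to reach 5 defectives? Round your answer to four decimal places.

0.0039

Y = trial on which the fifth success occurs; negative binomial, r=5, p=0.06.
P(Y=30) = C(29,4) · p^5 · (1−p)^25
= 23751 · 7.776e-07 · 0.21291 = 0.003932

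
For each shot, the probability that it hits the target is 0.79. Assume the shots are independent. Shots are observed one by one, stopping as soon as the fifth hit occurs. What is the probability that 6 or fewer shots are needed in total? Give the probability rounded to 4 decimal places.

0.6308

Finishing within 6 shots ⇔ at least 5 successes in the first 6. With X ~ Binomial(6, 0.79), P(Y ≤ 6) = 1 − P(X ≤ 4).
  k=0: C(6,0)·0.79^0·0.21^6 = 0.000086
  k=1: C(6,1)·0.79^1·0.21^5 = 0.001936
  k=2: C(6,2)·0.79^2·0.21^4 = 0.018206
  k=3: C(6,3)·0.79^3·0.21^3 = 0.091321
  k=4: C(6,4)·0.79^4·0.21^2 = 0.257655
1 − 0.369203 = 0.630797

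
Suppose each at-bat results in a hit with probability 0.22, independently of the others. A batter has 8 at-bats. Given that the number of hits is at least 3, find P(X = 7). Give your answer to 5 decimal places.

X ~ Binomial(8, 0.22). Want P(X=7 | X≥3) = P(X=7) / P(X≥3).
P(X=7) = C(8,7)·0.22^7·0.78^1 = 0.0001556
P(X≥3) = 1 − 0.1370114 − 0.3091540 − 0.3051905 = 0.2486441
Ratio = 0.0001556 / 0.2486441 = 0.0006260

0.00063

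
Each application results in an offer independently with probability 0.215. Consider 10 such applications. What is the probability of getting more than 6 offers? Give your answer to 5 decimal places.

X ~ Binomial(10, 0.215); P(X ≥ 7) = Σ C(10,k) p^k (1−p)^(10−k) over k:
  k=7: C(10,7)·0.215^7·0.785^3 = 0.0012327
  k=8: C(10,8)·0.215^8·0.785^2 = 0.0001266
  k=9: C(10,9)·0.215^9·0.785^1 = 0.0000077
  k=10: C(10,10)·0.215^10·0.785^0 = 0.0000002
Total = 0.0013672

0.00137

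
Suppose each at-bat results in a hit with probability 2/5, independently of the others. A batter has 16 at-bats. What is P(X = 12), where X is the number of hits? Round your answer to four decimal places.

0.0040

X ~ Binomial(n=16, p=0.40).
P(X=12) = C(16,12) · p^12 · (1−p)^4
= 1820 · 1.6777e-05 · 0.1296 = 0.003957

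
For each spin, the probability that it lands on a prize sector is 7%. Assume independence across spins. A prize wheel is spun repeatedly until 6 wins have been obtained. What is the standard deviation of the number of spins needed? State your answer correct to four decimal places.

33.7457

Y = total spins until the sixth success; negative binomial with r=6, p=0.07.
SD(Y) = √[r(1−p)/p²] = √(1138.775510) = 33.745748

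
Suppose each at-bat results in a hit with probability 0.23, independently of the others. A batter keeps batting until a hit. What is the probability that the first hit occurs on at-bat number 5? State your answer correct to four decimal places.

0.0809

Geometric (trials to first success), p = 0.23.
P(Y = 5) = (1−p)^4 · p = 0.35153 · 0.23 = 0.080852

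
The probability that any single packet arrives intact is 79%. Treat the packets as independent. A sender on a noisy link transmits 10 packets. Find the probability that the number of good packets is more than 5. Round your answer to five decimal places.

X ~ Binomial(10, 0.79); P(X ≥ 6) = Σ C(10,k) p^k (1−p)^(10−k) over k:
  k=6: C(10,6)·0.79^6·0.21^4 = 0.0992794
  k=7: C(10,7)·0.79^7·0.21^3 = 0.2134169
  k=8: C(10,8)·0.79^8·0.21^2 = 0.3010702
  k=9: C(10,9)·0.79^9·0.21^1 = 0.2516884
  k=10: C(10,10)·0.79^10·0.21^0 = 0.0946828
Total = 0.9601376

0.96014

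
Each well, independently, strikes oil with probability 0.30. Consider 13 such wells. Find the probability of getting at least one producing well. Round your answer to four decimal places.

0.9903

P(at least one) = 1 − P(none) = 1 − (1 − 0.30)^13
= 1 − 0.009689 = 0.990311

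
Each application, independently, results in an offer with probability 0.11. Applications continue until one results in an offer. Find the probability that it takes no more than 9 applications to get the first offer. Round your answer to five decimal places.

0.64964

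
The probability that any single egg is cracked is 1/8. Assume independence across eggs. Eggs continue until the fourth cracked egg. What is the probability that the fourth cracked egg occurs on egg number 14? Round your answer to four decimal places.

0.0184

Y = trial on which the fourth success occurs; negative binomial, r=4, p=0.125.
P(Y=14) = C(13,3) · p^4 · (1−p)^10
= 286 · 0.00024414 · 0.26308 = 0.018369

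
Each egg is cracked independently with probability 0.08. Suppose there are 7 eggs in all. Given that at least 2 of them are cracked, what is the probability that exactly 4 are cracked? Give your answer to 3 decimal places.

0.011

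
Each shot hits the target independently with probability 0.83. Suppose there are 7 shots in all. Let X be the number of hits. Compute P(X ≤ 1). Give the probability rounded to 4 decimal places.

0.0001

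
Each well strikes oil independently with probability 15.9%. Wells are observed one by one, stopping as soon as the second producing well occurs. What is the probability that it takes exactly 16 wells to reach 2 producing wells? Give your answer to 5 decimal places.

0.03358

Y = trial on which the second success occurs; negative binomial, r=2, p=0.159.
P(Y=16) = C(15,1) · p^2 · (1−p)^14
= 15 · 0.025281 · 0.088541 = 0.0335760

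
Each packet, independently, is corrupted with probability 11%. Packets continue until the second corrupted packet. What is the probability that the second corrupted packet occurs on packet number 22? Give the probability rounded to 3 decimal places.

Y = trial on which the second success occurs; negative binomial, r=2, p=0.11.
P(Y=22) = C(21,1) · p^2 · (1−p)^20
= 21 · 0.0121 · 0.09723 = 0.02471

0.025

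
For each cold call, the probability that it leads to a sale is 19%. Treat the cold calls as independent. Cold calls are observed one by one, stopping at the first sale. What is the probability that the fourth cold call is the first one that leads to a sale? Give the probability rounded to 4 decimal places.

Geometric (trials to first success), p = 0.19.
P(Y = 4) = (1−p)^3 · p = 0.53144 · 0.19 = 0.100974

0.1010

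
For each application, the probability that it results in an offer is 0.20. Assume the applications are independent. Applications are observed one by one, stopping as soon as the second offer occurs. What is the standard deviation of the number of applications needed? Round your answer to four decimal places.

6.3246

Y = total applications until the second success; negative binomial with r=2, p=0.20.
SD(Y) = √[r(1−p)/p²] = √(40.000000) = 6.324555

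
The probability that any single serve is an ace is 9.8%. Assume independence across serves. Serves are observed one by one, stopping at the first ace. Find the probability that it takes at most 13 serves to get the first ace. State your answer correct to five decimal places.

0.73837

Y = number of serves to the first success; geometric, p = 0.098.
P(Y ≤ 13) = 1 − (1−p)^13 = 1 − 0.2616285 = 0.7383715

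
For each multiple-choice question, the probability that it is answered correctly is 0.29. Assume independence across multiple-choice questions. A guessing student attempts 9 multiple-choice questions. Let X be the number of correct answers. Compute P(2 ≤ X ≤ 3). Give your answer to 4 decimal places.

0.5378

X ~ Binomial(9, 0.29); P(2 ≤ X ≤ 3) = Σ C(9,k) p^k (1−p)^(9−k) over k:
  k=2: C(9,2)·0.29^2·0.71^7 = 0.275364
  k=3: C(9,3)·0.29^3·0.71^6 = 0.262436
Total = 0.537800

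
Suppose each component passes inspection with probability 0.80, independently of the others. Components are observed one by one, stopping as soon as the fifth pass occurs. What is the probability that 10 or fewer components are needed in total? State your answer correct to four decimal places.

Finishing within 10 components ⇔ at least 5 successes in the first 10. With X ~ Binomial(10, 0.80), P(Y ≤ 10) = 1 − P(X ≤ 4).
  k=0: C(10,0)·0.80^0·0.20^10 = 0.000000
  k=1: C(10,1)·0.80^1·0.20^9 = 0.000004
  k=2: C(10,2)·0.80^2·0.20^8 = 0.000074
  k=3: C(10,3)·0.80^3·0.20^7 = 0.000786
  k=4: C(10,4)·0.80^4·0.20^6 = 0.005505
1 − 0.006369 = 0.993631

0.9936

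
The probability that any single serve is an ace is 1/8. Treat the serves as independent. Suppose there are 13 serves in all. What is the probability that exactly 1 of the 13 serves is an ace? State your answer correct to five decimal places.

0.32730

X ~ Binomial(n=13, p=0.125).
P(X=1) = C(13,1) · p^1 · (1−p)^12
= 13 · 0.125 · 0.20142 = 0.3273030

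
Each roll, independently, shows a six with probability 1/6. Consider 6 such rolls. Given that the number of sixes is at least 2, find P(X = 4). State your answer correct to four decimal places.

X ~ Binomial(6, 0.166667). Want P(X=4 | X≥2) = P(X=4) / P(X≥2).
P(X=4) = C(6,4)·0.166667^4·0.833333^2 = 0.008038
P(X≥2) = 1 − 0.334898 − 0.401878 = 0.263224
Ratio = 0.008038 / 0.263224 = 0.030535

0.0305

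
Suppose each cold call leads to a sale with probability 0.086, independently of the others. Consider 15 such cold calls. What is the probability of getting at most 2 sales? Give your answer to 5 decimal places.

X ~ Binomial(15, 0.086); P(X ≤ 2) = Σ C(15,k) p^k (1−p)^(15−k) over k:
  k=0: C(15,0)·0.086^0·0.914^15 = 0.2595332
  k=1: C(15,1)·0.086^1·0.914^14 = 0.3662996
  k=2: C(15,2)·0.086^2·0.914^13 = 0.2412608
Total = 0.8670936

0.86709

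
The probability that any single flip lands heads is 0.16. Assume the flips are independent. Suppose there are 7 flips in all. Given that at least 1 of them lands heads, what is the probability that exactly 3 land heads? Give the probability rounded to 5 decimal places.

0.10125

X ~ Binomial(7, 0.16). Want P(X=3 | X≥1) = P(X=3) / P(X≥1).
P(X=3) = C(7,3)·0.16^3·0.84^4 = 0.0713748
P(X≥1) = 1 − 0.2950903 = 0.7049097
Ratio = 0.0713748 / 0.7049097 = 0.1012539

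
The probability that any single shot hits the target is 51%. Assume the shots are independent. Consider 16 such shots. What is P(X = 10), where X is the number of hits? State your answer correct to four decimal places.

0.1319

X ~ Binomial(n=16, p=0.51).
P(X=10) = C(16,10) · p^10 · (1−p)^6
= 8008 · 0.0011904 · 0.013841 = 0.131948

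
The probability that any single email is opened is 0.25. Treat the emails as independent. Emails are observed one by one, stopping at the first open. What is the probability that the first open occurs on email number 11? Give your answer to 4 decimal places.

Geometric (trials to first success), p = 0.25.
P(Y = 11) = (1−p)^10 · p = 0.056314 · 0.25 = 0.014078

0.0141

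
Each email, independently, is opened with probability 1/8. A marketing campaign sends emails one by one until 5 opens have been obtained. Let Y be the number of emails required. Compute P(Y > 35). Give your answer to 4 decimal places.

0.5513

Needing more than 35 emails ⇔ fewer than 5 successes in the first 35. With X ~ Binomial(35, 0.125), P(Y > 35) = P(X ≤ 4).
  k=0: C(35,0)·0.125^0·0.875^35 = 0.009339
  k=1: C(35,1)·0.125^1·0.875^34 = 0.046693
  k=2: C(35,2)·0.125^2·0.875^33 = 0.113397
  k=3: C(35,3)·0.125^3·0.875^32 = 0.178196
  k=4: C(35,4)·0.125^4·0.875^31 = 0.203652
P(X ≤ 4) = 0.551277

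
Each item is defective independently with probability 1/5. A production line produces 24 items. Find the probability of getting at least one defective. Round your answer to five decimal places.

P(at least one) = 1 − P(none) = 1 − (1 − 0.20)^24
= 1 − 0.0047224 = 0.9952776

0.99528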